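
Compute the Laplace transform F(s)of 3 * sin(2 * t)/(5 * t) 3 * atan(2/s)/5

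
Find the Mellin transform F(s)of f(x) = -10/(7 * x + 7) -10 * pi * csc(pi * s)/7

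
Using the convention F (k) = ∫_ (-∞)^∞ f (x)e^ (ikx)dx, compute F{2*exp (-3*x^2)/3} 2*sqrt (3)*sqrt (pi)*exp (-k^2/12)/9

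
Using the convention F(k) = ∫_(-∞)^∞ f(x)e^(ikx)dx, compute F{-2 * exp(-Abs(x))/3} -4/(3 * k^2 + 3)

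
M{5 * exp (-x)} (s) 5 * gamma (s)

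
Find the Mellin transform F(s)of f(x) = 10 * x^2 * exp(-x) 10 * gamma(s + 2)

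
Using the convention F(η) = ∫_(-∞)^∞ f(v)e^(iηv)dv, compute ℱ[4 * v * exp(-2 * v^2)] sqrt(2) * I * sqrt(pi) * η * exp(-η^2/8)/2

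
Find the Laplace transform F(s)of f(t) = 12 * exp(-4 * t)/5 12/(5 * (s+4))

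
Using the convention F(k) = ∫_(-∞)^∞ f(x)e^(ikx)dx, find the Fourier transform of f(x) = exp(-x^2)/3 sqrt(pi)*exp(-k^2/4)/3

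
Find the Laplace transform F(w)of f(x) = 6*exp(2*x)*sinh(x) 6/((w - 2)^2 - 1)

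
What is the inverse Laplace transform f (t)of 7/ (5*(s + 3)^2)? 7*t*exp (-3*t)/5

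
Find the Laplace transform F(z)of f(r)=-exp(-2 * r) -1/(z + 2)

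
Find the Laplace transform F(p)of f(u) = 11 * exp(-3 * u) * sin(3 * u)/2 33/(2 * ((p + 3)^2 + 9))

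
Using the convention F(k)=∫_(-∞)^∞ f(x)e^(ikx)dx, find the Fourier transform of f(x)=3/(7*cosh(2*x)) 3*pi/(14*cosh(pi*k/4))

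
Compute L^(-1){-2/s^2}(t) -2*t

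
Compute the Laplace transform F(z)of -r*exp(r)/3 -1/(3*(z - 1)^2)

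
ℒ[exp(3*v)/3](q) 1/(3*(q - 3))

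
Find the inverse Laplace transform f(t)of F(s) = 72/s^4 12*t^3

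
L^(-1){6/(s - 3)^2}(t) 6*t*exp(3*t)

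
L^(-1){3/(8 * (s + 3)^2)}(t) 3 * t * exp(-3 * t)/8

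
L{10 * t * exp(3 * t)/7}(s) 10/(7 * (s - 3)^2)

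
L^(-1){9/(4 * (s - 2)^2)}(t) 9 * t * exp(2 * t)/4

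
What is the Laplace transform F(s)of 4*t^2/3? 8/(3*s^3)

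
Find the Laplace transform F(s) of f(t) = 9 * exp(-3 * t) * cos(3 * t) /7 9 * (s + 3) /(7 * ((s + 3) ^2 + 9) ) 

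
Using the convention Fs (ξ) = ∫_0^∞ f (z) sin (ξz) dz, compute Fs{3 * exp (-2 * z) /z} 3 * atan (ξ/2) 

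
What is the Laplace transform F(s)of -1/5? -1/(5*s)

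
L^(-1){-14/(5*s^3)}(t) -7*t^2/5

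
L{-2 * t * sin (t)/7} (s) -4 * s/ (7 * (s^2 + 1)^2)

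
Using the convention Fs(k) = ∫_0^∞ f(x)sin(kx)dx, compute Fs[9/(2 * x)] 9 * pi/4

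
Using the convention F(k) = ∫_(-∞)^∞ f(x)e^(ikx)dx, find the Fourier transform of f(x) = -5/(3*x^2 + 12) -5*pi*exp(-2*Abs(k))/6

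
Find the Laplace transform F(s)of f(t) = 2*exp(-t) 2/(s + 1)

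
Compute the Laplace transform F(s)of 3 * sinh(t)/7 3/(7 * (s^2-1))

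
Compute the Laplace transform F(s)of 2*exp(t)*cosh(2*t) 2*(s - 1)/((s - 1)^2-4)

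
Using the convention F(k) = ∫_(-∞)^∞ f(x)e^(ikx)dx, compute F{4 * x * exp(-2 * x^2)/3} sqrt(2) * I * sqrt(pi) * k * exp(-k^2/8)/6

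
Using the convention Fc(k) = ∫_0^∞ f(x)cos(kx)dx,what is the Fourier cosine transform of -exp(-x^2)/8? -sqrt(pi)*exp(-k^2/4)/16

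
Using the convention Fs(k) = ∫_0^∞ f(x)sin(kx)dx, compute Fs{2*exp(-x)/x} 2*atan(k)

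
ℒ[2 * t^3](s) 12/s^4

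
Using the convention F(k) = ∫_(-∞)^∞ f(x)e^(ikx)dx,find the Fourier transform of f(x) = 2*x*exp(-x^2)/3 I*sqrt(pi)*k*exp(-k^2/4)/3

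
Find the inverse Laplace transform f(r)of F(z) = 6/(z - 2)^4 r^3*exp(2*r)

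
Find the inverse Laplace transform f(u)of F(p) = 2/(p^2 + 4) sin(2 * u)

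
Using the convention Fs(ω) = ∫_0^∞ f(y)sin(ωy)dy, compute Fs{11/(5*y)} 11*pi/10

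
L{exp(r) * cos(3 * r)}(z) (z - 1)/((z - 1)^2+9)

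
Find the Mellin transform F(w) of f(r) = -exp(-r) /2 -gamma(w) /2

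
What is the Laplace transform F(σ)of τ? σ^(-2)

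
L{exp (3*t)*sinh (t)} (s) 1/ ( (s - 3)^2-1)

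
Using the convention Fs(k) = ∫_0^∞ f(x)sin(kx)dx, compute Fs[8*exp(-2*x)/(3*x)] 8*atan(k/2)/3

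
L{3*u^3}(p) 18/p^4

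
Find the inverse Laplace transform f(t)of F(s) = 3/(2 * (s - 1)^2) 3 * t * exp(t)/2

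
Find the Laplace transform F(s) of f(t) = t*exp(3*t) (s - 3) ^(-2) 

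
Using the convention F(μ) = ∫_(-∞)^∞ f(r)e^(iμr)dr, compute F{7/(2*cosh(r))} 7*pi/(2*cosh(pi*μ/2))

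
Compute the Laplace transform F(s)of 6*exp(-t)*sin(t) 6/((s + 1)^2 + 1)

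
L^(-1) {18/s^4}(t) 3*t^3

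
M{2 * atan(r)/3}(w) -pi * sec(pi * w/2)/(3 * w)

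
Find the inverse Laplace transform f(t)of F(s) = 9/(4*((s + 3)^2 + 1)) 9*exp(-3*t)*sin(t)/4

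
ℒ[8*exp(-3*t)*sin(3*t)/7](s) 24/(7*((s+3)^2+9))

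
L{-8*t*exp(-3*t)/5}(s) -8/(5*(s+3)^2)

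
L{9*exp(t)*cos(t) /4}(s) 9*(s - 1) /(4*((s - 1) ^2+1) ) 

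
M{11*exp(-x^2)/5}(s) 11*gamma(s/2)/10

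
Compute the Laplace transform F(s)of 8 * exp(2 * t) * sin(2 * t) 16/((s - 2)^2+4)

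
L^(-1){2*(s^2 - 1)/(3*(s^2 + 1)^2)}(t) 2*t*cos(t)/3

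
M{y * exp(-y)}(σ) gamma(σ+1)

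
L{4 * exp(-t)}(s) 4/(s + 1)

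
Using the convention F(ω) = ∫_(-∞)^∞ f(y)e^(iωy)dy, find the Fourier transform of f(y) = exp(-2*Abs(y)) 4/(ω^2+4)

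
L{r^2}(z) 2/z^3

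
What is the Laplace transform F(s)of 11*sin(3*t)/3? 11/(s^2+9)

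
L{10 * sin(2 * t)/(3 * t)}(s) 10 * atan(2/s)/3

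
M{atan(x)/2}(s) -pi*sec(pi*s/2)/(4*s)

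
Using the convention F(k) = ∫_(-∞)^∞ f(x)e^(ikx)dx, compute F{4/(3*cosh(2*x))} 2*pi/(3*cosh(pi*k/4))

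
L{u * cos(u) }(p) (p^2 - 1) /(p^2 + 1) ^2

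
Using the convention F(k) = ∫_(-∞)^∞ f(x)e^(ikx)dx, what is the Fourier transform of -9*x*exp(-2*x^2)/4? -9*sqrt(2)*I*sqrt(pi)*k*exp(-k^2/8)/32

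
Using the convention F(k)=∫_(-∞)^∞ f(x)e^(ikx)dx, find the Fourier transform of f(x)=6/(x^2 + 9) 2 * pi * exp(-3 * Abs(k))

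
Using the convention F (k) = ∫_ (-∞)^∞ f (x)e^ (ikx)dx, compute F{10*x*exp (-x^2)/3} 5*I*sqrt (pi)*k*exp (-k^2/4)/3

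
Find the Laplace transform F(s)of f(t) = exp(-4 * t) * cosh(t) (s+4)/((s+4)^2 - 1)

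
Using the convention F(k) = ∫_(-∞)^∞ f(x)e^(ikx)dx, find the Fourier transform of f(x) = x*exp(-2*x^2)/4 sqrt(2)*I*sqrt(pi)*k*exp(-k^2/8)/32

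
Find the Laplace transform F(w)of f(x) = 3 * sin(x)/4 3/(4 * (w^2+1))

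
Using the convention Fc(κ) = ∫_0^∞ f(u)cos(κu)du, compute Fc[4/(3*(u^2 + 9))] 2*pi*exp(-3*κ)/9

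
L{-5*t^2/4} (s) -5/ (2*s^3)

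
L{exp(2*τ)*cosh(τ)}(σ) (σ - 2)/((σ - 2)^2 - 1)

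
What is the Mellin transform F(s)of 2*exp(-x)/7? 2*gamma(s)/7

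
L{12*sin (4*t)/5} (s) 48/ (5*(s^2 + 16))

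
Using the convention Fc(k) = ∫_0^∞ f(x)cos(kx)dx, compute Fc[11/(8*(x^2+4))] 11*pi*exp(-2*k)/32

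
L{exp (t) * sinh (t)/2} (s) 1/ (2 * s * (s - 2))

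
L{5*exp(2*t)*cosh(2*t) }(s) 5*(s - 2) /(s*(s - 4) ) 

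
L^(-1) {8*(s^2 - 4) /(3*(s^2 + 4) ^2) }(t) 8*t*cos(2*t) /3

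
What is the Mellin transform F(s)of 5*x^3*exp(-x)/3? 5*gamma(s + 3)/3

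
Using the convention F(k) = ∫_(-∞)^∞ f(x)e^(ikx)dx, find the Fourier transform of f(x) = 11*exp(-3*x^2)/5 11*sqrt(3)*sqrt(pi)*exp(-k^2/12)/15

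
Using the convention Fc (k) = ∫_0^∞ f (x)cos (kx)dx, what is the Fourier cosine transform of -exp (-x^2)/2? -sqrt (pi)*exp (-k^2/4)/4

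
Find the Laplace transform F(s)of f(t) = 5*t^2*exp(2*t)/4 5/(2*(s - 2)^3)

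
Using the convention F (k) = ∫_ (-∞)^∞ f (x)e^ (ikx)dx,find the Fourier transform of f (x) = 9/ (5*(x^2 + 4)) 9*pi*exp (-2*Abs (k))/10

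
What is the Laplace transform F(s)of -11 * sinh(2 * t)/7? -22/(7 * s^2 - 28)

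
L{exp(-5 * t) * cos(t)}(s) (s + 5)/((s + 5)^2 + 1)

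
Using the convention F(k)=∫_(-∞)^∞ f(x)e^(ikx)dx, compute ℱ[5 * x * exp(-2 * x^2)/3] 5 * sqrt(2) * I * sqrt(pi) * k * exp(-k^2/8)/24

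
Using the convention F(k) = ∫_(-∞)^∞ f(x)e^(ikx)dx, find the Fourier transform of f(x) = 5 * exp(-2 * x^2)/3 5 * sqrt(2) * sqrt(pi) * exp(-k^2/8)/6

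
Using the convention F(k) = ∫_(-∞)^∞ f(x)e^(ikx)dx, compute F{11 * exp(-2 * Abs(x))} 44/(k^2 + 4)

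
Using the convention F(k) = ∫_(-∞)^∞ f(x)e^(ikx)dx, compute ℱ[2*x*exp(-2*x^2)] sqrt(2)*I*sqrt(pi)*k*exp(-k^2/8)/4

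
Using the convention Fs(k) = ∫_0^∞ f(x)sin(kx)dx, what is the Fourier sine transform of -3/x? -3*pi/2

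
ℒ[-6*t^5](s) -720/s^6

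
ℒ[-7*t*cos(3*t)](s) 7*(9 - s^2)/(s^2 + 9)^2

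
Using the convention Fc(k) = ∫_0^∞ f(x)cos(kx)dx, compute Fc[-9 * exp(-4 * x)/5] -36/(5 * k^2+80)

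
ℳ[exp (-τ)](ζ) gamma (ζ)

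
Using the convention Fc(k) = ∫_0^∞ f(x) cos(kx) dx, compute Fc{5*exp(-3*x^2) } 5*sqrt(3)*sqrt(pi)*exp(-k^2/12) /6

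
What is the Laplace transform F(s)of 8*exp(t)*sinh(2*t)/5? 16/(5*((s - 1)^2 - 4))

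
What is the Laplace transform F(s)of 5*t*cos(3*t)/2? 5*(s^2 - 9)/(2*(s^2 + 9)^2)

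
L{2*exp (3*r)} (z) 2/ (z - 3)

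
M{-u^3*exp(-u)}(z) -gamma(z+3)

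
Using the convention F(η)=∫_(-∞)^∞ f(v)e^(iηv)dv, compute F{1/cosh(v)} pi/cosh(pi*η/2)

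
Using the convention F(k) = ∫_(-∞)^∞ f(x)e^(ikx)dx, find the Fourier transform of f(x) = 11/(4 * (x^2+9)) 11 * pi * exp(-3 * Abs(k))/12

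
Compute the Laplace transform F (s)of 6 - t 6/s - 1/s^2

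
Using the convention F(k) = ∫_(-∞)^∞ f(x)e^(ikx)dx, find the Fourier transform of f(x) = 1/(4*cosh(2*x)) pi/(8*cosh(pi*k/4))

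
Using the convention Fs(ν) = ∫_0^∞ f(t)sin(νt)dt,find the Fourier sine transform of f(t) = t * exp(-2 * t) 4 * ν/(ν^2 + 4)^2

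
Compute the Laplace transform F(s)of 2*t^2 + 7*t 7/s^2 + 4/s^3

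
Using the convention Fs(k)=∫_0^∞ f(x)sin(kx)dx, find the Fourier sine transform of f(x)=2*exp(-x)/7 2*k/(7*(k^2 + 1))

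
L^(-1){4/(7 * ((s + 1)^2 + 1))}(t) 4 * exp(-t) * sin(t)/7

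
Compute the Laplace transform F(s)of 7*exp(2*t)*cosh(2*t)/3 7*(s - 2)/(3*s*(s - 4))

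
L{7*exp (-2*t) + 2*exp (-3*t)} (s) 7/ (s + 2) + 2/ (s + 3)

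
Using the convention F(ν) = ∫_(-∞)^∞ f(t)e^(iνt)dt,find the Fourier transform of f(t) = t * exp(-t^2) I * sqrt(pi) * ν * exp(-ν^2/4)/2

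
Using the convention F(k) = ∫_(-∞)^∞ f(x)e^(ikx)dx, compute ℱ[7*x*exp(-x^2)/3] 7*I*sqrt(pi)*k*exp(-k^2/4)/6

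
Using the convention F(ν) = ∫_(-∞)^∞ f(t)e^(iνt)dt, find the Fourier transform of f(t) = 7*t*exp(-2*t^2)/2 7*sqrt(2)*I*sqrt(pi)*ν*exp(-ν^2/8)/16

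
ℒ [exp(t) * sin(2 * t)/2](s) 1/((s - 1)^2 + 4)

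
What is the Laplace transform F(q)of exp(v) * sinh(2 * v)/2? 1/((q - 1)^2 - 4)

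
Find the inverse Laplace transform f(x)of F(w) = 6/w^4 x^3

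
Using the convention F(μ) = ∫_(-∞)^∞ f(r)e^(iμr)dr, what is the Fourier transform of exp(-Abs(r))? 2/(μ^2 + 1)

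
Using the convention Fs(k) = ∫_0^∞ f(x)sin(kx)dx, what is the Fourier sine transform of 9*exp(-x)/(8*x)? 9*atan(k)/8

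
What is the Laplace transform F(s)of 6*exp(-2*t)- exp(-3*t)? 6/(s + 2) - 1/(s + 3)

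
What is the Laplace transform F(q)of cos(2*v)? q/(q^2 + 4)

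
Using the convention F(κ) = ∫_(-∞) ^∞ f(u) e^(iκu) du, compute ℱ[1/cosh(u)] pi/cosh(pi * κ/2) 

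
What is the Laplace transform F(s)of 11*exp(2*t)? 11/(s - 2)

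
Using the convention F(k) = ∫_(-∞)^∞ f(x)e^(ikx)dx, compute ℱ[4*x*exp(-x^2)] 2*I*sqrt(pi)*k*exp(-k^2/4)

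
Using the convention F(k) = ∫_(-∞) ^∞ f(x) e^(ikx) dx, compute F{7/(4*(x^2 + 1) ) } 7*pi*exp(-Abs(k) ) /4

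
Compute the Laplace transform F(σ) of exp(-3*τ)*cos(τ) (σ + 3) /((σ + 3) ^2 + 1) 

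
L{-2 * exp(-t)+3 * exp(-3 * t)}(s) 3/(s+3) - 2/(s+1)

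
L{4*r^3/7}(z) 24/(7*z^4)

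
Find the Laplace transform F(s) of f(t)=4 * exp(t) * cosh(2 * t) 4 * (s - 1) /((s - 1) ^2 - 4) 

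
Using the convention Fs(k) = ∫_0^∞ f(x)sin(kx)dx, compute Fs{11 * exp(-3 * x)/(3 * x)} 11 * atan(k/3)/3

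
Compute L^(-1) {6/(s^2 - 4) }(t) 3 * sinh(2 * t) 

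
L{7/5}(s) 7/(5 * s)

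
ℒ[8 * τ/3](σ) 8/(3 * σ^2)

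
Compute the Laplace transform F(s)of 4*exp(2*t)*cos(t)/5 4*(s - 2)/(5*((s - 2)^2 + 1))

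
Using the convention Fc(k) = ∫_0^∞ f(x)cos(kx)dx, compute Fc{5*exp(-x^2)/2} 5*sqrt(pi)*exp(-k^2/4)/4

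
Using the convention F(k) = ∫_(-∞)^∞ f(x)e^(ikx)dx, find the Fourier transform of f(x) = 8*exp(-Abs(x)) 16/(k^2 + 1)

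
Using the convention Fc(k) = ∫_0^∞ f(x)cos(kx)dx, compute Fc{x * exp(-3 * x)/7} (9 - k^2)/(7 * (k^2+9)^2)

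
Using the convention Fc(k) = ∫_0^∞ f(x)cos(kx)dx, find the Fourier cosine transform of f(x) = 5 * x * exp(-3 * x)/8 5 * (9 - k^2)/(8 * (k^2 + 9)^2)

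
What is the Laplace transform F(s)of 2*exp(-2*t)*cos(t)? 2*(s + 2)/((s + 2)^2 + 1)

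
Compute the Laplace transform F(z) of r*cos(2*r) (z^2 - 4) /(z^2 + 4) ^2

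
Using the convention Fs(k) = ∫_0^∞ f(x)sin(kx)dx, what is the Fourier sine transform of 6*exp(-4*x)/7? 6*k/(7*(k^2+16))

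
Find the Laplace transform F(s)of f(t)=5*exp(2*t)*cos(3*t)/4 5*(s - 2)/(4*((s - 2)^2 + 9))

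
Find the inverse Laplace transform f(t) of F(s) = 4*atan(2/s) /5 4*sin(2*t) /(5*t) 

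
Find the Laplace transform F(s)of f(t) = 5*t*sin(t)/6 5*s/(3*(s^2 + 1)^2)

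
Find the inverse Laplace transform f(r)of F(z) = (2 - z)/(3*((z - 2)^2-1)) -exp(2*r)*cosh(r)/3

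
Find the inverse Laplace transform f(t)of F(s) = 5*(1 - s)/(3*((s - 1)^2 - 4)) -5*exp(t)*cosh(2*t)/3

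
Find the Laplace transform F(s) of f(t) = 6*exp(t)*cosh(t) 6*(s - 1) /(s*(s - 2) ) 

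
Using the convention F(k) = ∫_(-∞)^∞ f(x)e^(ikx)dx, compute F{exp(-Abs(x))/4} 1/(2*(k^2 + 1))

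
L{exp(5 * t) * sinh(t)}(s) 1/((s - 5)^2-1)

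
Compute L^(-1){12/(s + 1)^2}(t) 12*t*exp(-t)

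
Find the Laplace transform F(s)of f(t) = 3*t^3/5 18/(5*s^4)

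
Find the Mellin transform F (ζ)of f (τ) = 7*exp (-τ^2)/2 7*gamma (ζ/2)/4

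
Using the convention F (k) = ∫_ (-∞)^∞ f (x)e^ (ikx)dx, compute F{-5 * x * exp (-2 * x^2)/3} -5 * sqrt (2) * I * sqrt (pi) * k * exp (-k^2/8)/24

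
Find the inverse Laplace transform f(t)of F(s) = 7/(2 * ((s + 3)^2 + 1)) 7 * exp(-3 * t) * sin(t)/2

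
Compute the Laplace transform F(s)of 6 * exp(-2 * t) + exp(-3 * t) 6/(s + 2) + 1/(s + 3)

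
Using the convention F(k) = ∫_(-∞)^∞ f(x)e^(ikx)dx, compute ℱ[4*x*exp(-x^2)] 2*I*sqrt(pi)*k*exp(-k^2/4)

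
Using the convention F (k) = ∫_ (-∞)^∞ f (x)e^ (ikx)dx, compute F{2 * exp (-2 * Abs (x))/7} 8/ (7 * (k^2 + 4))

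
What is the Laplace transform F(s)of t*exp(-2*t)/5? 1/(5*(s+2)^2)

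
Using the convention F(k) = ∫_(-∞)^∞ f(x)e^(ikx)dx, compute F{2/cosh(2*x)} pi/cosh(pi*k/4)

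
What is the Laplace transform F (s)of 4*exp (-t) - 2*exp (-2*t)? 4/ (s + 1) - 2/ (s + 2)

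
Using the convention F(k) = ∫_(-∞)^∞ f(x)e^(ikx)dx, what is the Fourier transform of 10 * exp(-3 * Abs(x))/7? 60/(7 * (k^2 + 9))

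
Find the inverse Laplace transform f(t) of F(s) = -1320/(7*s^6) -11*t^5/7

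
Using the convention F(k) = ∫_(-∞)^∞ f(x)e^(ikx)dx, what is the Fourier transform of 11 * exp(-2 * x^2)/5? 11 * sqrt(2) * sqrt(pi) * exp(-k^2/8)/10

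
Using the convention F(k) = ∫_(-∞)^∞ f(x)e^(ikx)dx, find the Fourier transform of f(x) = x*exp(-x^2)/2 I*sqrt(pi)*k*exp(-k^2/4)/4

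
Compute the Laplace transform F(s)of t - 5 s^(-2)-5/s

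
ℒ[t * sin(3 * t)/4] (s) 3 * s/(2 * (s^2 + 9)^2)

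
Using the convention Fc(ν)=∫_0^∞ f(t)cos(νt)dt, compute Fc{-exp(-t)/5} -1/(5 * ν^2 + 5)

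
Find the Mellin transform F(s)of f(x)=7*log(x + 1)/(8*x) -7*pi*csc(pi*s)/(8*s - 8)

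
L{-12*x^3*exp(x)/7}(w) -72/(7*(w - 1)^4)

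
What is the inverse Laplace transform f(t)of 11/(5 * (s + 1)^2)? 11 * t * exp(-t)/5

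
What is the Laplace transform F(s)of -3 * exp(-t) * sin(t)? -3/((s + 1)^2 + 1)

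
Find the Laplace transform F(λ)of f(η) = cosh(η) λ/(λ^2 - 1)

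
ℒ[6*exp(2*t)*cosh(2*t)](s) 6*(s - 2)/(s*(s - 4))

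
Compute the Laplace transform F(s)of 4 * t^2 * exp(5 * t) 8/(s - 5)^3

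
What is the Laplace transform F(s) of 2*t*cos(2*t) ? 2*(s^2 - 4) /(s^2 + 4) ^2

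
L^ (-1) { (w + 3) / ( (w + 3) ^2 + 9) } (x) exp (-3*x)*cos (3*x) 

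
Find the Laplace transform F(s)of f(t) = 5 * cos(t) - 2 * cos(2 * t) 5 * s/(s^2+1) - 2 * s/(s^2+4)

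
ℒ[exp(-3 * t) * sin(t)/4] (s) 1/(4 * ((s + 3)^2 + 1))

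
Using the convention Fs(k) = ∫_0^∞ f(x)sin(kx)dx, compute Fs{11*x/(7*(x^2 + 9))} 11*pi*exp(-3*k)/14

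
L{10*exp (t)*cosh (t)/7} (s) 10*(s - 1)/ (7*s*(s - 2))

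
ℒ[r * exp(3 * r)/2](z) 1/(2 * (z - 3)^2)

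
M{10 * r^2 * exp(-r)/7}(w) 10 * gamma(w + 2)/7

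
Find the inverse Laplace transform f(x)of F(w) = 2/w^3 x^2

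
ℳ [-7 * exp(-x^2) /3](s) -7 * gamma(s/2) /6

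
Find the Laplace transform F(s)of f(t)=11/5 11/(5 * s)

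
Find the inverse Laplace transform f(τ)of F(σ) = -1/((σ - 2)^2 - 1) -exp(2*τ)*sinh(τ)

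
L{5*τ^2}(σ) 10/σ^3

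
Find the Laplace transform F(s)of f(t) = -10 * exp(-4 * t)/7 -10/(7 * s + 28)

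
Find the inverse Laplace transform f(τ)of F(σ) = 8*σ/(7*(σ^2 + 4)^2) 2*τ*sin(2*τ)/7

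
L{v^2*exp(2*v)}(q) 2/(q - 2)^3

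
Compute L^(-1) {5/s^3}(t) 5 * t^2/2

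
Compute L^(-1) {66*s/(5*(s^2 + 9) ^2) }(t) 11*t*sin(3*t) /5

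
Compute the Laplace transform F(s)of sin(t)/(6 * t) atan(1/s)/6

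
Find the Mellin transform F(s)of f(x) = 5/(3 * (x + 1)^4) 5 * gamma(s) * gamma(4 - s)/18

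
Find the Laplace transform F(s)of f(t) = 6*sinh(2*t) 12/(s^2 - 4)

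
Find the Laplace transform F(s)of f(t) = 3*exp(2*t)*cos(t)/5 3*(s - 2)/(5*((s - 2)^2 + 1))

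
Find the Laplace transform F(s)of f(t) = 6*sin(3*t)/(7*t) 6*atan(3/s)/7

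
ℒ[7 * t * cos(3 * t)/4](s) 7 * (s^2 - 9)/(4 * (s^2+9)^2)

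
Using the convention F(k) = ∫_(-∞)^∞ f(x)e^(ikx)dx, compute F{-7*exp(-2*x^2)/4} -7*sqrt(2)*sqrt(pi)*exp(-k^2/8)/8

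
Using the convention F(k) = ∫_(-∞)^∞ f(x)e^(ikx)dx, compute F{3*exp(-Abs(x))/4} 3/(2*(k^2+1))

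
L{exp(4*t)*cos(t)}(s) (s - 4)/((s - 4)^2 + 1)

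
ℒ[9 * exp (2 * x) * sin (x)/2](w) 9/ (2 * ( (w - 2)^2 + 1))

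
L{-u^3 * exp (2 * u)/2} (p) -3/ (p - 2)^4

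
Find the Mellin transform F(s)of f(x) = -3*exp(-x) -3*gamma(s)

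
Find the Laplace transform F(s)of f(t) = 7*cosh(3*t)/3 7*s/(3*(s^2 - 9))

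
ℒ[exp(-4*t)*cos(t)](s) (s + 4)/((s + 4)^2 + 1)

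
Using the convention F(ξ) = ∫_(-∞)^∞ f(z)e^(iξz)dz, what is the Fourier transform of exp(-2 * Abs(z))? 4/(ξ^2 + 4)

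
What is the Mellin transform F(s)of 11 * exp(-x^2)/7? 11 * gamma(s/2)/14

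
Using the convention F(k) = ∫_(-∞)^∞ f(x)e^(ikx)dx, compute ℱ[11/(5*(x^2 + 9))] 11*pi*exp(-3*Abs(k))/15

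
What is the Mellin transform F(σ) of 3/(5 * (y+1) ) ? 3 * pi * csc(pi * σ) /5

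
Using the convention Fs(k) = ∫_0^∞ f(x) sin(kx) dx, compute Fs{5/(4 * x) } 5 * pi/8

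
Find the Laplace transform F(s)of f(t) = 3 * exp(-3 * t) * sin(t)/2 3/(2 * ((s + 3)^2 + 1))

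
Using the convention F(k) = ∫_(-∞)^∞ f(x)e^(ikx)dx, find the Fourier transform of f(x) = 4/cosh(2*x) 2*pi/cosh(pi*k/4)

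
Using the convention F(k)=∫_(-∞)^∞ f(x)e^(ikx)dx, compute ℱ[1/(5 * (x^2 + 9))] pi * exp(-3 * Abs(k))/15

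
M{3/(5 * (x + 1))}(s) 3 * pi * csc(pi * s)/5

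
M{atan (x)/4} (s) -pi * sec (pi * s/2)/ (8 * s)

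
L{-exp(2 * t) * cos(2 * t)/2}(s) (2 - s)/(2 * ((s - 2)^2+4))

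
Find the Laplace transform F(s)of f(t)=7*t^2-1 14/s^3-1/s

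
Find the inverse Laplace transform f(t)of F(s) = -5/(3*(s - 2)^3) -5*t^2*exp(2*t)/6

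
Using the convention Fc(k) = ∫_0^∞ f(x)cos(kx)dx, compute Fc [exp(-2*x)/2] 1/(k^2 + 4)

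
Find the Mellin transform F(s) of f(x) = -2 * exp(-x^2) -gamma(s/2) 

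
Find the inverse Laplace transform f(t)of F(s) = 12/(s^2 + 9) 4 * sin(3 * t)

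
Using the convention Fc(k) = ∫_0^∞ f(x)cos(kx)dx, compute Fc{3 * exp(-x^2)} 3 * sqrt(pi) * exp(-k^2/4)/2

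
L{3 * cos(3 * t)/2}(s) 3 * s/(2 * (s^2 + 9))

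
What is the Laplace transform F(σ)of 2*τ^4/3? 16/σ^5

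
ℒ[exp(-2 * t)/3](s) 1/(3 * (s + 2))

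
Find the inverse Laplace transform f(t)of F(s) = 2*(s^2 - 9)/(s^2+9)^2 2*t*cos(3*t)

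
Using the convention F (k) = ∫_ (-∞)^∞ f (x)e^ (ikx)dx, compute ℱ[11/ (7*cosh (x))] 11*pi/ (7*cosh (pi*k/2))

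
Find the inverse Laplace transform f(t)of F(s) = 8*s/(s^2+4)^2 2*t*sin(2*t)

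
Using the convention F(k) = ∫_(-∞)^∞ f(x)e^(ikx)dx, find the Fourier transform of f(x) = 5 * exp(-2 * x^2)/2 5 * sqrt(2) * sqrt(pi) * exp(-k^2/8)/4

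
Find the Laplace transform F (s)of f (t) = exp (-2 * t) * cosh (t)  (s + 2)/ ( (s + 2)^2 - 1)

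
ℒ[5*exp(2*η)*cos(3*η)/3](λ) 5*(λ - 2)/(3*((λ - 2)^2 + 9))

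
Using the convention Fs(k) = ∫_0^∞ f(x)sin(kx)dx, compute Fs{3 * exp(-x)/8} 3 * k/(8 * (k^2 + 1))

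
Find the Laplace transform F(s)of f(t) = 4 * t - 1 4/s^2 - 1/s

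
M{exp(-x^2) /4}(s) gamma(s/2) /8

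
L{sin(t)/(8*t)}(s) atan(1/s)/8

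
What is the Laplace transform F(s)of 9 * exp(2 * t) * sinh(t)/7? 9/(7 * ((s - 2)^2 - 1))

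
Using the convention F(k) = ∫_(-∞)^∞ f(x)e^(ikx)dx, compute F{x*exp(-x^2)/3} I*sqrt(pi)*k*exp(-k^2/4)/6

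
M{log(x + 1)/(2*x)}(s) -pi*csc(pi*s)/(2*s - 2)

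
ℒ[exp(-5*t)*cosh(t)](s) (s+5)/((s+5)^2 - 1)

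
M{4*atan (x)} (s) -2*pi*sec (pi*s/2)/s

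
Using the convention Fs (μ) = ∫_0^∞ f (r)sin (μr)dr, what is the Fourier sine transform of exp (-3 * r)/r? atan (μ/3)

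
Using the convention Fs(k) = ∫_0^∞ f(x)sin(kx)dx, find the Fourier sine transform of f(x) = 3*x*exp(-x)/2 3*k/(k^2 + 1)^2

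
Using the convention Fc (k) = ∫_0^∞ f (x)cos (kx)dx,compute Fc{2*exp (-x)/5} 2/ (5*(k^2 + 1))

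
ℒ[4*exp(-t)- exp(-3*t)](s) 4/(s + 1) - 1/(s + 3)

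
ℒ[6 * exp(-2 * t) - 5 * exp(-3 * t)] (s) 6/(s+2) - 5/(s+3)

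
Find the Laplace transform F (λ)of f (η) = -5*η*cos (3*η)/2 5*(9 - λ^2)/ (2*(λ^2 + 9)^2)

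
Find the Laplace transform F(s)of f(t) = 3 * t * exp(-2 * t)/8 3/(8 * (s+2)^2)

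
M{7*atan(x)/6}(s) -7*pi*sec(pi*s/2)/(12*s)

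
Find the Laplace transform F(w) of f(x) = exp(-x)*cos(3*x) (w+1) /((w+1) ^2+9) 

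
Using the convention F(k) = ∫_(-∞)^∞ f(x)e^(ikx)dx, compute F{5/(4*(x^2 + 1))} 5*pi*exp(-Abs(k))/4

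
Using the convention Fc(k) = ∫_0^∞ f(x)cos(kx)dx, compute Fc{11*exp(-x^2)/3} 11*sqrt(pi)*exp(-k^2/4)/6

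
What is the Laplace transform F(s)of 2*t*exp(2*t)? 2/(s - 2)^2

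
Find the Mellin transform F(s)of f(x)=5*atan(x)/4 -5*pi*sec(pi*s/2)/(8*s)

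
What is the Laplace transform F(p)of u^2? 2/p^3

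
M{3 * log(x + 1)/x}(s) -3 * pi * csc(pi * s)/(s - 1)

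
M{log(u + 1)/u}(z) -pi*csc(pi*z)/(z - 1)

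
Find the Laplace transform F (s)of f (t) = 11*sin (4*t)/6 22/ (3*(s^2 + 16))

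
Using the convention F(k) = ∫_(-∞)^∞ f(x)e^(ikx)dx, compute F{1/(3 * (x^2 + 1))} pi * exp(-Abs(k))/3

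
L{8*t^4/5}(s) 192/(5*s^5)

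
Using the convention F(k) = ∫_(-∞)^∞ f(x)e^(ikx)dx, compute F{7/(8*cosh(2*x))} 7*pi/(16*cosh(pi*k/4))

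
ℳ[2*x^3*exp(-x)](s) 2*gamma(s + 3)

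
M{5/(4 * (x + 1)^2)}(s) -5 * pi * (s - 1)/(4 * sin(pi * s))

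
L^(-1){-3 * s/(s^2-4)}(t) -3 * cosh(2 * t)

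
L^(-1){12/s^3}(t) 6*t^2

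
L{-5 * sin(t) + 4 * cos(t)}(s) 4 * s/(s^2 + 1) - 5/(s^2 + 1)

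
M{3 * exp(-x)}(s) 3 * gamma(s)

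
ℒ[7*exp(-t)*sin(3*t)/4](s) 21/(4*((s + 1)^2 + 9))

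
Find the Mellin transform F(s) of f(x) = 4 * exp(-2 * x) 2^(2 - s) * gamma(s) 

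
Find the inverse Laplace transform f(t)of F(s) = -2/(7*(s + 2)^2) -2*t*exp(-2*t)/7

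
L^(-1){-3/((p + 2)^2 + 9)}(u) -exp(-2 * u) * sin(3 * u)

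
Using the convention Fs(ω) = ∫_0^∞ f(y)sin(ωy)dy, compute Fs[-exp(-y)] -ω/(ω^2 + 1)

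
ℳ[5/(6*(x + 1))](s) 5*pi*csc(pi*s)/6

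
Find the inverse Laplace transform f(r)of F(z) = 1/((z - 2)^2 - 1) exp(2*r)*sinh(r)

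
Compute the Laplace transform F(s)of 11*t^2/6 11/(3*s^3)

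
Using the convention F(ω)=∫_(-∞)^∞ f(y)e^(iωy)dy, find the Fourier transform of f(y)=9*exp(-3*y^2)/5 3*sqrt(3)*sqrt(pi)*exp(-ω^2/12)/5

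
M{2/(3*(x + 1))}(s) 2*pi*csc(pi*s)/3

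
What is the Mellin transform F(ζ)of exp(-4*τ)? gamma(ζ)/4^ζ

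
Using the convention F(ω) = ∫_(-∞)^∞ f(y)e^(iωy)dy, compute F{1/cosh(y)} pi/cosh(pi*ω/2)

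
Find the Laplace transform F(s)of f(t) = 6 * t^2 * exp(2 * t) 12/(s - 2)^3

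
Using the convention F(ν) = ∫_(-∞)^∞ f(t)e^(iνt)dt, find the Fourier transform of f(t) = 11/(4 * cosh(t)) 11 * pi/(4 * cosh(pi * ν/2))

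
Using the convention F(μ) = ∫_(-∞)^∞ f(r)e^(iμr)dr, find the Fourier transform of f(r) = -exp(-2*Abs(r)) -4/(μ^2 + 4)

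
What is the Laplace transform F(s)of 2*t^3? 12/s^4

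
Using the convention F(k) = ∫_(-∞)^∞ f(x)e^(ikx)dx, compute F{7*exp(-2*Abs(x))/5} 28/(5*(k^2 + 4))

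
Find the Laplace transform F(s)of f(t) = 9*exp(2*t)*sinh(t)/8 9/(8*((s - 2)^2 - 1))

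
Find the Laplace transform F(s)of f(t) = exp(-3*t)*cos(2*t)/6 (s + 3)/(6*((s + 3)^2 + 4))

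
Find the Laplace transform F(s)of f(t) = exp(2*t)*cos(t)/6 (s - 2)/(6*((s - 2)^2 + 1))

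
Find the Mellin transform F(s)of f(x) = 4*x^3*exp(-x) 4*gamma(s+3)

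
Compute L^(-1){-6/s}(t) -6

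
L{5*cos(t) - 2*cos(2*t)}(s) 5*s/(s^2 + 1) - 2*s/(s^2 + 4)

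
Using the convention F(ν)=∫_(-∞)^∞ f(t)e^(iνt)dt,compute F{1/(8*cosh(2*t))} pi/(16*cosh(pi*ν/4))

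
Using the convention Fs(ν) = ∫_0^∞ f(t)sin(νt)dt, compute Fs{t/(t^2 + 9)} pi*exp(-3*ν)/2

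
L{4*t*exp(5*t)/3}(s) 4/(3*(s - 5)^2)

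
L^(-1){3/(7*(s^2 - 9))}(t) sinh(3*t)/7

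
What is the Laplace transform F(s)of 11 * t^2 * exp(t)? 22/(s - 1)^3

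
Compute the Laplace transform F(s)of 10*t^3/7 60/(7*s^4)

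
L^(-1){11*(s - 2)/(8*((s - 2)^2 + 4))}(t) 11*exp(2*t)*cos(2*t)/8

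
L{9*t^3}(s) 54/s^4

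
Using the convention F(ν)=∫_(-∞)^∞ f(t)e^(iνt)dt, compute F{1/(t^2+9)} pi * exp(-3 * Abs(ν))/3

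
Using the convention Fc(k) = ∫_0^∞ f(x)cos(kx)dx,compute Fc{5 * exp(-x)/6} 5/(6 * (k^2+1))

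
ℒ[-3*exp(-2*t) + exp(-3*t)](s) 1/(s + 3) - 3/(s + 2) 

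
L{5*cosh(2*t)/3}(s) 5*s/(3*(s^2 - 4))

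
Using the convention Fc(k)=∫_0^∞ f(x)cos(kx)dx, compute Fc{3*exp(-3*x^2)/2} sqrt(3)*sqrt(pi)*exp(-k^2/12)/4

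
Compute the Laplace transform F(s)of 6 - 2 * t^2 6/s - 4/s^3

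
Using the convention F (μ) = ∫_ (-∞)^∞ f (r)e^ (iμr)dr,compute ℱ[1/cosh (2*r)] pi/ (2*cosh (pi*μ/4))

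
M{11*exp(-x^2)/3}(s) 11*gamma(s/2)/6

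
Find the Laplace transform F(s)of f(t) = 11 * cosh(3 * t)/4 11 * s/(4 * (s^2 - 9))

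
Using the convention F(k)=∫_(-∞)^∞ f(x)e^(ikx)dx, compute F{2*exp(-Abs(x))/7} 4/(7*(k^2 + 1))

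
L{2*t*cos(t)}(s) 2*(s^2 - 1)/(s^2 + 1)^2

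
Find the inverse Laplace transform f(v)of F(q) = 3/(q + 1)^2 3 * v * exp(-v)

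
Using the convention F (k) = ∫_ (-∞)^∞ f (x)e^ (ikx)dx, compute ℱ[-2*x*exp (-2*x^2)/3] -sqrt (2)*I*sqrt (pi)*k*exp (-k^2/8)/12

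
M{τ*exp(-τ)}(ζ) gamma(ζ+1)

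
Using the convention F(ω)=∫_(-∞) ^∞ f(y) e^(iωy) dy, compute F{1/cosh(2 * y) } pi/(2 * cosh(pi * ω/4) ) 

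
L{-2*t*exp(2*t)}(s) -2/(s - 2)^2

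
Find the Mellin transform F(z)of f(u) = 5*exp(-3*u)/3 5*gamma(z)/(3*3^z)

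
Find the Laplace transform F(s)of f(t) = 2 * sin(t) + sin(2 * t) 2/(s^2 + 1) + 2/(s^2 + 4)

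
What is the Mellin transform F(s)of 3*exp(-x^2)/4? 3*gamma(s/2)/8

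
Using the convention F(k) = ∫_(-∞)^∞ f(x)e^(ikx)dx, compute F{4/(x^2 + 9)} 4*pi*exp(-3*Abs(k))/3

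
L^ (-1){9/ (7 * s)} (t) 9/7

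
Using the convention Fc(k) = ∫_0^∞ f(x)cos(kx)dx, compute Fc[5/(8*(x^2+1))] 5*pi*exp(-k)/16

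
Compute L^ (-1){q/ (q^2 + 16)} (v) cos (4*v)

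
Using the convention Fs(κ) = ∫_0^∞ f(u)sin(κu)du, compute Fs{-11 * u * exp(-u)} -22 * κ/(κ^2 + 1)^2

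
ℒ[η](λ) λ^(-2)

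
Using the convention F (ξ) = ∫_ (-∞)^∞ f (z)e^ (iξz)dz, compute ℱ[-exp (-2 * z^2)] -sqrt (2) * sqrt (pi) * exp (-ξ^2/8)/2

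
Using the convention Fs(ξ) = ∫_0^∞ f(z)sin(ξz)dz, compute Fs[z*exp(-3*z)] 6*ξ/(ξ^2 + 9)^2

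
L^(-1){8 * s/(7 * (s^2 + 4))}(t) 8 * cos(2 * t)/7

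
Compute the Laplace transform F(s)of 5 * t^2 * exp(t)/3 10/(3 * (s - 1)^3)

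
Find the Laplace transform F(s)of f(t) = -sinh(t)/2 -1/(2*s^2 - 2)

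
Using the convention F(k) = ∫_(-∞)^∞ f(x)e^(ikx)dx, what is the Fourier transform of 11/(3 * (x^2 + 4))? 11 * pi * exp(-2 * Abs(k))/6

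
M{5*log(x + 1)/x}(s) -5*pi*csc(pi*s)/(s - 1)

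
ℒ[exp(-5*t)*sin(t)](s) 1/((s + 5)^2 + 1)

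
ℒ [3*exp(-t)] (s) 3/(s + 1)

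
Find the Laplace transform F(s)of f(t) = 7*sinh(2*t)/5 14/(5*(s^2 - 4))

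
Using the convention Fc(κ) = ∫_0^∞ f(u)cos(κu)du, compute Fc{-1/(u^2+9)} -pi * exp(-3 * κ)/6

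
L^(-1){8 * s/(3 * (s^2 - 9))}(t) 8 * cosh(3 * t)/3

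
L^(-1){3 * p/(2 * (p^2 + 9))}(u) 3 * cos(3 * u)/2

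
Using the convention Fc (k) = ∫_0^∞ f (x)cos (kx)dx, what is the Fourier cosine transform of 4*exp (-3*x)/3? 4/ (k^2 + 9)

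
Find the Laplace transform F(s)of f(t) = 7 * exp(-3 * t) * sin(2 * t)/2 7/((s + 3)^2 + 4)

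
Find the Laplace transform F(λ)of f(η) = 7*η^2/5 14/(5*λ^3)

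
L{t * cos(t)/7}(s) (s^2-1)/(7 * (s^2 + 1)^2)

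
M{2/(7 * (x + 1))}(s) 2 * pi * csc(pi * s)/7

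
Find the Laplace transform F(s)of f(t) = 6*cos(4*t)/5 6*s/(5*(s^2 + 16))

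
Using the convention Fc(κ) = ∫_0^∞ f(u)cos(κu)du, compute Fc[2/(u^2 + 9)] pi*exp(-3*κ)/3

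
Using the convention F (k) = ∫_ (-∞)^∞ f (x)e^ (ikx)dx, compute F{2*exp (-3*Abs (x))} 12/ (k^2 + 9)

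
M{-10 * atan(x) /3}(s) 5 * pi * sec(pi * s/2) /(3 * s) 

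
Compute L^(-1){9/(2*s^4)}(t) 3*t^3/4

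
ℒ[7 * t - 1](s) 7/s^2-1/s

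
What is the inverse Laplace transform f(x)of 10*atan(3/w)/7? 10*sin(3*x)/(7*x)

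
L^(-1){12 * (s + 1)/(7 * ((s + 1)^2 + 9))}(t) 12 * exp(-t) * cos(3 * t)/7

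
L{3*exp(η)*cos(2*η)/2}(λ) 3*(λ - 1)/(2*((λ - 1)^2 + 4))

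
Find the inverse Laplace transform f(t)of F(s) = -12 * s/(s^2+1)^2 -6 * t * sin(t)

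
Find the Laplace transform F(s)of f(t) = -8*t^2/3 -16/(3*s^3)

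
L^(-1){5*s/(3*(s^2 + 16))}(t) 5*cos(4*t)/3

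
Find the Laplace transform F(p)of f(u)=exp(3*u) 1/(p - 3)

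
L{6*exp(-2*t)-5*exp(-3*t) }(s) 6/(s + 2)-5/(s + 3) 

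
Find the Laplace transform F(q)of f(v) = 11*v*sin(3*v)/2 33*q/(q^2 + 9)^2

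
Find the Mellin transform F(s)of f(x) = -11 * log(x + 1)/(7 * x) 11 * pi * csc(pi * s)/(7 * (s - 1))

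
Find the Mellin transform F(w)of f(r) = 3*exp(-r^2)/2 3*gamma(w/2)/4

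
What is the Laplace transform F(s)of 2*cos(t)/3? 2*s/(3*(s^2+1))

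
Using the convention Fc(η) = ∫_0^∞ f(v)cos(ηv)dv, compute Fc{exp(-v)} 1/(η^2 + 1)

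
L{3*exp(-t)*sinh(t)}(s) 3/(s*(s + 2))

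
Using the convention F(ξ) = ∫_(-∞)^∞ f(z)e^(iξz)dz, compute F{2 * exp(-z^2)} 2 * sqrt(pi) * exp(-ξ^2/4)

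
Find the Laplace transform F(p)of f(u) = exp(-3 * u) 1/(p+3)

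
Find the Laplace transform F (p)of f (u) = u p^ (-2)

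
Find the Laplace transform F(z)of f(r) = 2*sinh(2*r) 4/(z^2 - 4)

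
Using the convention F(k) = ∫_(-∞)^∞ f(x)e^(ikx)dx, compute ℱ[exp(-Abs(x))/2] 1/(k^2 + 1)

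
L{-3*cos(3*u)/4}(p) -3*p/(4*p^2 + 36)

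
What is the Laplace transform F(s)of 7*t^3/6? 7/s^4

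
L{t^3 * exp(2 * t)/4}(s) 3/(2 * (s - 2)^4)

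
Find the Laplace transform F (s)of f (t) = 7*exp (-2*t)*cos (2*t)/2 7*(s + 2)/ (2*( (s + 2)^2 + 4))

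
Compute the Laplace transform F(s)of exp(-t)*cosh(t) (s + 1)/(s*(s + 2))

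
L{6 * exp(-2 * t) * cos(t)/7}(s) 6 * (s + 2)/(7 * ((s + 2)^2 + 1))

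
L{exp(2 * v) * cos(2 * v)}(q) (q - 2)/((q - 2)^2+4)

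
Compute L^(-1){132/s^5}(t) 11 * t^4/2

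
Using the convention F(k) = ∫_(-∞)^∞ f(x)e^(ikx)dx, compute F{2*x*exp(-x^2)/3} I*sqrt(pi)*k*exp(-k^2/4)/3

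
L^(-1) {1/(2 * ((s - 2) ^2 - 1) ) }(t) exp(2 * t) * sinh(t) /2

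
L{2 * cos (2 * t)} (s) 2 * s/ (s^2 + 4)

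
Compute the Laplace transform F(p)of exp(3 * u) 1/(p - 3)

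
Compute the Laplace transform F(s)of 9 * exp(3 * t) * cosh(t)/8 9 * (s - 3)/(8 * ((s - 3)^2-1))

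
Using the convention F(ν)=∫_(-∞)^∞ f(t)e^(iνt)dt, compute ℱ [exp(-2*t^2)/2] sqrt(2)*sqrt(pi)*exp(-ν^2/8)/4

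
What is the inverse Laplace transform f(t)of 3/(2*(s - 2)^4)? t^3*exp(2*t)/4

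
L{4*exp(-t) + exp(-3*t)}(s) 1/(s + 3) + 4/(s + 1)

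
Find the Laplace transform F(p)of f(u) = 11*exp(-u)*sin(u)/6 11/(6*((p+1)^2+1))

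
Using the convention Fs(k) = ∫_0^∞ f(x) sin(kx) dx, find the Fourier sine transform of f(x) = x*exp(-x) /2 k/(k^2 + 1) ^2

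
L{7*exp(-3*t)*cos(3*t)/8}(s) 7*(s + 3)/(8*((s + 3)^2 + 9))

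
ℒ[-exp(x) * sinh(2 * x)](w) -2/((w - 1)^2 - 4)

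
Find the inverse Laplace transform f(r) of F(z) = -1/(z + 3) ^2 -r * exp(-3 * r) 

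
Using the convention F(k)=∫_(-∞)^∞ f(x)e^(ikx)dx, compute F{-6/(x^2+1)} -6 * pi * exp(-Abs(k))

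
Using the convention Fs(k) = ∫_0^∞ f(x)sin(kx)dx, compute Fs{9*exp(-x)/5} 9*k/(5*(k^2 + 1))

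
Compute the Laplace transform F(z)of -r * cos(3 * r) (9 - z^2)/(z^2 + 9)^2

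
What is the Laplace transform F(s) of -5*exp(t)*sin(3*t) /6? -5/(2*(s - 1) ^2 + 18) 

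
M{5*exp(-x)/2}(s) 5*gamma(s)/2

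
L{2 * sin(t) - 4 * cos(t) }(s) 2/(s^2+1) - 4 * s/(s^2+1) 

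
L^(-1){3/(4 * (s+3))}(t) 3 * exp(-3 * t)/4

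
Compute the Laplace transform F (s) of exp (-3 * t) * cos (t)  (s + 3) / ( (s + 3) ^2 + 1) 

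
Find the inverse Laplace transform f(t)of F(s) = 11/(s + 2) 11*exp(-2*t)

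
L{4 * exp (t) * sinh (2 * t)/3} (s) 8/ (3 * ( (s - 1)^2 - 4))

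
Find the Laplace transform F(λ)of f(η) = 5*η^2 10/λ^3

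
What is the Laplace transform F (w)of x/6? 1/ (6 * w^2)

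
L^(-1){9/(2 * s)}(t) 9/2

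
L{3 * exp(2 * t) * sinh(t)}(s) 3/((s - 2)^2 - 1)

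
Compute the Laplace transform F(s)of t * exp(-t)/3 1/(3 * (s+1)^2)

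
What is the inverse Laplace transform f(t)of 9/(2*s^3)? 9*t^2/4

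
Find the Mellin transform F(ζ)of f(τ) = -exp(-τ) -gamma(ζ)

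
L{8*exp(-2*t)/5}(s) 8/(5*(s + 2))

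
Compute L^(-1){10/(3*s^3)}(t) 5*t^2/3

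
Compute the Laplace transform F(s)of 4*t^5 480/s^6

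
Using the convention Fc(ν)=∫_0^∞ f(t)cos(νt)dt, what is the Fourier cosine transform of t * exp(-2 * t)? (4 - ν^2)/(ν^2 + 4)^2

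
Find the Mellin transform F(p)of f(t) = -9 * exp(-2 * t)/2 -9 * gamma(p)/(2 * 2^p)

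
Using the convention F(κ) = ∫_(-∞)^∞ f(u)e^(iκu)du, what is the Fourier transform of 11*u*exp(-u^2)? 11*I*sqrt(pi)*κ*exp(-κ^2/4)/2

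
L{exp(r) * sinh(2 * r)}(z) 2/((z - 1)^2 - 4)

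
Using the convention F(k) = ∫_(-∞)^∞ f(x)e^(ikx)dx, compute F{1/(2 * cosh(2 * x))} pi/(4 * cosh(pi * k/4))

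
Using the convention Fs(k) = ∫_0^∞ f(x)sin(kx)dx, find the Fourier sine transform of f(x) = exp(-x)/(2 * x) atan(k)/2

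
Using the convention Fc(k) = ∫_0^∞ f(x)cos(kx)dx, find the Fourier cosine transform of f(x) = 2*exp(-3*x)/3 2/(k^2 + 9)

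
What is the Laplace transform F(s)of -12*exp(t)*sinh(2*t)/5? -24/(5*(s - 1)^2 - 20)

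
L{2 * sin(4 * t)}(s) 8/(s^2 + 16)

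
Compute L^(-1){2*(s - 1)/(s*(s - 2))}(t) 2*exp(t)*cosh(t)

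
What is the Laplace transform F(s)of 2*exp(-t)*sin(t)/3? 2/(3*((s + 1)^2 + 1))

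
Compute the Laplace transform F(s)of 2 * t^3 12/s^4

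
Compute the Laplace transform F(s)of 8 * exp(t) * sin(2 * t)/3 16/(3 * ((s - 1)^2 + 4))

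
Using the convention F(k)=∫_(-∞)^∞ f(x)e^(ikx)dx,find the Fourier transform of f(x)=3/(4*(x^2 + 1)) 3*pi*exp(-Abs(k))/4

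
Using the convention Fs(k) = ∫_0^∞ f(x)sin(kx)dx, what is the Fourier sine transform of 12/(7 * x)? 6 * pi/7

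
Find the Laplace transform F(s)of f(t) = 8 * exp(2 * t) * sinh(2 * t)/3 16/(3 * s * (s - 4))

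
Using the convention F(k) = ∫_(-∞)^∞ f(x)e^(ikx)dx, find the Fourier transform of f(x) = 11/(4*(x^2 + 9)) 11*pi*exp(-3*Abs(k))/12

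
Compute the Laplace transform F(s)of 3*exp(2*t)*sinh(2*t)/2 3/(s*(s - 4))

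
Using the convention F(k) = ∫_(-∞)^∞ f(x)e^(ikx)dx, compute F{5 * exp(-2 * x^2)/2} 5 * sqrt(2) * sqrt(pi) * exp(-k^2/8)/4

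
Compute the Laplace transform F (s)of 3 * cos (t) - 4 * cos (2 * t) 3 * s/ (s^2+1) - 4 * s/ (s^2+4)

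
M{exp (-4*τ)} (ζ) gamma (ζ)/4^ζ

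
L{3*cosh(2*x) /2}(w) 3*w/(2*(w^2 - 4) ) 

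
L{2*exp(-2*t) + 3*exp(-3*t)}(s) 3/(s + 3) + 2/(s + 2)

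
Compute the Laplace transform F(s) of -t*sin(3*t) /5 -6*s/(5*(s^2 + 9) ^2) 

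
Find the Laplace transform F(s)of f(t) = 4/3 4/(3 * s)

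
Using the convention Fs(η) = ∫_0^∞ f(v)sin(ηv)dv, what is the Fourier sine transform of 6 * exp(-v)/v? 6 * atan(η)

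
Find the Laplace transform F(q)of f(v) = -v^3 -6/q^4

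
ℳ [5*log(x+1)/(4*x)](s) -5*pi*csc(pi*s)/(4*s - 4)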